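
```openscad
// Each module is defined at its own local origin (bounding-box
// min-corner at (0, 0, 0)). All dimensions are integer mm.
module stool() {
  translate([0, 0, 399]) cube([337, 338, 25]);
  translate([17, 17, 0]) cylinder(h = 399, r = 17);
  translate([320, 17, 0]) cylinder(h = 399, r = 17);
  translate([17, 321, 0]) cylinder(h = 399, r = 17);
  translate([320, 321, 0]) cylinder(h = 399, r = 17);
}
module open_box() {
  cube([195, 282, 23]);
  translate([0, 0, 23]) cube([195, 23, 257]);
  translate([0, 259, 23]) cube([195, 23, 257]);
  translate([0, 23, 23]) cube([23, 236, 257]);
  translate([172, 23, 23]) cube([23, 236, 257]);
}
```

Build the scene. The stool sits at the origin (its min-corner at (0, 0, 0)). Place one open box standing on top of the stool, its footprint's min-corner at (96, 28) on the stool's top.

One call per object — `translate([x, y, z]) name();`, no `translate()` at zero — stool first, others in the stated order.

stool();
translate([96, 28, 424]) open_box();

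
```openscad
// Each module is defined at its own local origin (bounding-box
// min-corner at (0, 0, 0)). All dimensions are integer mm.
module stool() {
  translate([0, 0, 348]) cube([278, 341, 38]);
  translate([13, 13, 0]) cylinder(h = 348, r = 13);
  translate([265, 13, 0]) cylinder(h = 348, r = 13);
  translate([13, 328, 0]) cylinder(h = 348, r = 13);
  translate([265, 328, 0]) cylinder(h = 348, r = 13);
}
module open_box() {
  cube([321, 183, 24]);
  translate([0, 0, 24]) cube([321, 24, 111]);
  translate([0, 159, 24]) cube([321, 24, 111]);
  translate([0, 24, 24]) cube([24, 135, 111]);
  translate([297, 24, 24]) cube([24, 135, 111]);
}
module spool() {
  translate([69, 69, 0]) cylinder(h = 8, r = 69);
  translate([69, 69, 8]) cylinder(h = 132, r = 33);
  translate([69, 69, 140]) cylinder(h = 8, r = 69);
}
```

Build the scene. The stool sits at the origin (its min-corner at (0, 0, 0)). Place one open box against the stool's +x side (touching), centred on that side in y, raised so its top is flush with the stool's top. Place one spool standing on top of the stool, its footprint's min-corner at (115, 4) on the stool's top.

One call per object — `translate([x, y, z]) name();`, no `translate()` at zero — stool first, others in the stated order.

stool();
translate([278, 79, 251]) open_box();
translate([115, 4, 386]) spool();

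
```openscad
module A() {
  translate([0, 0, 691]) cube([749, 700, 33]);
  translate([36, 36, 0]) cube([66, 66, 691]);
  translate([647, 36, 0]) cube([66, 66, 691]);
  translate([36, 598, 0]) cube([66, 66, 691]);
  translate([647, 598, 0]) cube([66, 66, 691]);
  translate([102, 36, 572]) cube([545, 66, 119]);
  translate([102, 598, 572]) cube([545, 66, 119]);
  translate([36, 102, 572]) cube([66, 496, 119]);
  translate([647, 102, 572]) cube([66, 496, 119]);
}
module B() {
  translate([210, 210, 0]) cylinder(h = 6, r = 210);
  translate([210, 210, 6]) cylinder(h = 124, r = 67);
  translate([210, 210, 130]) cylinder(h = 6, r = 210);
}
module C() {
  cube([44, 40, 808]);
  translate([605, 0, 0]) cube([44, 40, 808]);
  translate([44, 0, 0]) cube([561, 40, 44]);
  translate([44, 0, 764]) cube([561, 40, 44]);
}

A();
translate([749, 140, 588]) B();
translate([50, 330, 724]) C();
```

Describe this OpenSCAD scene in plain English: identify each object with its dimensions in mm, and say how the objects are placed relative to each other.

A is a table: top 749 mm (x) × 700 mm (y), 33 mm thick, upper face at z = 724 mm, on four 66×66 mm square legs, each inset 36 mm from the nearest pair of top edges, running from z = 0 to the bottom of the top. Four apron rails, 66 mm thick and 119 mm tall, run between adjacent legs with their top edges flush with the underside of the top and their outer faces flush with the legs' outer faces.

B is a spool: two coaxial disc flanges of radius 210 mm and thickness 6 mm, joined by a core cylinder of radius 67 mm and height 124 mm. The lower flange rests on z = 0 and the three cylinders share a vertical axis.

C is a rectangular picture frame lying in the x–z plane (depth along y). The opening is 561 mm wide (x) by 720 mm tall (z), surrounded by a border 44 mm wide on all four sides. The frame is 40 mm deep and is made of two full-height vertical stiles with two horizontal rails fitted between them.

The spool is beside the table with their tops flush at z = 724. The picture frame is on top of the table, centred.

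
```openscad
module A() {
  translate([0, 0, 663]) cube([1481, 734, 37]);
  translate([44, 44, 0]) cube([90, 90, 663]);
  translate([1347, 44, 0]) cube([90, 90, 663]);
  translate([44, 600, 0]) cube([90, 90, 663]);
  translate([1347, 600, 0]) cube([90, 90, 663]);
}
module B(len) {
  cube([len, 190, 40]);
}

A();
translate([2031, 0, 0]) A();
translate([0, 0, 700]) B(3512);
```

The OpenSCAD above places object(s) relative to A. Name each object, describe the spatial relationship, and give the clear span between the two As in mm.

Second table starts at x = 2031; first ends at x = 1481; clear span = 2031 − 1481 = 550 mm.

A is a table. B is a beam. A beam spans the tops of two tables. The clear span between the two tables is 550 mm.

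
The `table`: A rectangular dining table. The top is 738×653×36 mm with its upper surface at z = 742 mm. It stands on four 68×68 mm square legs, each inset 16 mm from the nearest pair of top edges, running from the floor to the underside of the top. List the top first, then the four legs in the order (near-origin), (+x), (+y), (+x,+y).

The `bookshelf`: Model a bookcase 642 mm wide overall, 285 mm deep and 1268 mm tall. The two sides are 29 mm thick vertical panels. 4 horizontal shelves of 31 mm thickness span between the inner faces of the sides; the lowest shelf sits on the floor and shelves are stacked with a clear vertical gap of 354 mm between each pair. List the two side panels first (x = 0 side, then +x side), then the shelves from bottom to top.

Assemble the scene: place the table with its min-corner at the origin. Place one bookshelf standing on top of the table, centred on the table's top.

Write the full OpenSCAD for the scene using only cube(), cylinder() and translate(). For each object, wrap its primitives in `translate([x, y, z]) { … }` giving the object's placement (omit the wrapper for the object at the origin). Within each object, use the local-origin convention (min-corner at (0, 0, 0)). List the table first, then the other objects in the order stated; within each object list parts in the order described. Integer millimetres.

translate([0, 0, 706]) cube([738, 653, 36]);
translate([16, 16, 0]) cube([68, 68, 706]);
translate([654, 16, 0]) cube([68, 68, 706]);
translate([16, 569, 0]) cube([68, 68, 706]);
translate([654, 569, 0]) cube([68, 68, 706]);
translate([48, 184, 742]) {
  cube([29, 285, 1268]);
  translate([613, 0, 0]) cube([29, 285, 1268]);
  translate([29, 0, 0]) cube([584, 285, 31]);
  translate([29, 0, 385]) cube([584, 285, 31]);
  translate([29, 0, 770]) cube([584, 285, 31]);
  translate([29, 0, 1155]) cube([584, 285, 31]);
}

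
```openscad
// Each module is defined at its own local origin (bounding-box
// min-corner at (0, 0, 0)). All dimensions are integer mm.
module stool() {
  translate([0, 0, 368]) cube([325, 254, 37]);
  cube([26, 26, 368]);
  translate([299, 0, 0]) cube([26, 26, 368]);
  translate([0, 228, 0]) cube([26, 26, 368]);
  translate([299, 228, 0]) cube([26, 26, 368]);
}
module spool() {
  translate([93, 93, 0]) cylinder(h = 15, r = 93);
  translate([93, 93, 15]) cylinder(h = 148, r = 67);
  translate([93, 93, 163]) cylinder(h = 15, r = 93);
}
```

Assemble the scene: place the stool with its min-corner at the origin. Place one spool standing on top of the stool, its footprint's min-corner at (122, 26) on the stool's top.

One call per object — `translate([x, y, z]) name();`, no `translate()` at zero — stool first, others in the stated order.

stool();
translate([122, 26, 405]) spool();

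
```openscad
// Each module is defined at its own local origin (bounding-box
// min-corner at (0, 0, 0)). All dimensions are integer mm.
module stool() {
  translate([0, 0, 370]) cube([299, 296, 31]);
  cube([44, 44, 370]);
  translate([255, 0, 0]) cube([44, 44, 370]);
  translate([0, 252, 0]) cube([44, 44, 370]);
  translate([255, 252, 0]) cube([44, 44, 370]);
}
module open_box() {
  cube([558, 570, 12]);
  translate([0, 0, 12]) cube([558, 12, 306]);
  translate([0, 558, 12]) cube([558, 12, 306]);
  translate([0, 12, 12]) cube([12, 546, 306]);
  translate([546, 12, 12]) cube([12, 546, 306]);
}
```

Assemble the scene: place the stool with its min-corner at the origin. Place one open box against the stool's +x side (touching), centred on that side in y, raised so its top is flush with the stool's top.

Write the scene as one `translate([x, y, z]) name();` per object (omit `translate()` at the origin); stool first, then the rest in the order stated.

stool();
translate([299, -137, 83]) open_box();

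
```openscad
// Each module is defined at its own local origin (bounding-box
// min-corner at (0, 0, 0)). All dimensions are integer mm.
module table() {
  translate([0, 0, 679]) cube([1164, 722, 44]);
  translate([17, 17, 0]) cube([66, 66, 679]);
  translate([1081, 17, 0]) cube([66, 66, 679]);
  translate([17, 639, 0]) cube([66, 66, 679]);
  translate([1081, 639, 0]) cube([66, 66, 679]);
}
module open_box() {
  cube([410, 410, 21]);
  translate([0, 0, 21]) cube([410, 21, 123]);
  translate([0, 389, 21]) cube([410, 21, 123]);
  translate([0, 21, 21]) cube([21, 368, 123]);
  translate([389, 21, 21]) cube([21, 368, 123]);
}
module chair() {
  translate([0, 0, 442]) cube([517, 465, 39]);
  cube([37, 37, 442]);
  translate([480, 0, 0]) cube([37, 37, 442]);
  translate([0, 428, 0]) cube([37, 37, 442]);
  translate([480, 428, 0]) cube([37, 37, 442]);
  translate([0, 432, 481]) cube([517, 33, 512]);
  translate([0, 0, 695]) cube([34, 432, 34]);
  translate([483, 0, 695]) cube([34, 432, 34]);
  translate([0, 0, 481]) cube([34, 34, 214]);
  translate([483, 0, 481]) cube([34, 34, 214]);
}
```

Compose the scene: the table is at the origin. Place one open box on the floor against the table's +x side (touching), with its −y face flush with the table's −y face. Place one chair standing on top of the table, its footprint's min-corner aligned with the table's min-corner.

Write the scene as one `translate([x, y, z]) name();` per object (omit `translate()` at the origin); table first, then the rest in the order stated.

table();
translate([1164, 0, 0]) open_box();
translate([0, 0, 723]) chair();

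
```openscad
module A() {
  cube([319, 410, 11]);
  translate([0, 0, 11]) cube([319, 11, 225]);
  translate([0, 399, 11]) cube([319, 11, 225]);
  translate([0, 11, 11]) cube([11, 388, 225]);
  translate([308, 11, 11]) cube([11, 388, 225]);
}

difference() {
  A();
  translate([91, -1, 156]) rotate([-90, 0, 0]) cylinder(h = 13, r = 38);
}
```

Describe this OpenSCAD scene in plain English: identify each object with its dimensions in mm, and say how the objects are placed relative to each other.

A is an open storage box with external size 319×410×236 mm and wall thickness 11 mm (the base is also 11 mm thick). The base covers the whole footprint; the four walls stand on the base, with the y-facing walls full-width and the x-facing walls fitting between their inner faces.

The open box has a circular hole of radius 38 mm through its front wall, centred at (x = 91, z = 156).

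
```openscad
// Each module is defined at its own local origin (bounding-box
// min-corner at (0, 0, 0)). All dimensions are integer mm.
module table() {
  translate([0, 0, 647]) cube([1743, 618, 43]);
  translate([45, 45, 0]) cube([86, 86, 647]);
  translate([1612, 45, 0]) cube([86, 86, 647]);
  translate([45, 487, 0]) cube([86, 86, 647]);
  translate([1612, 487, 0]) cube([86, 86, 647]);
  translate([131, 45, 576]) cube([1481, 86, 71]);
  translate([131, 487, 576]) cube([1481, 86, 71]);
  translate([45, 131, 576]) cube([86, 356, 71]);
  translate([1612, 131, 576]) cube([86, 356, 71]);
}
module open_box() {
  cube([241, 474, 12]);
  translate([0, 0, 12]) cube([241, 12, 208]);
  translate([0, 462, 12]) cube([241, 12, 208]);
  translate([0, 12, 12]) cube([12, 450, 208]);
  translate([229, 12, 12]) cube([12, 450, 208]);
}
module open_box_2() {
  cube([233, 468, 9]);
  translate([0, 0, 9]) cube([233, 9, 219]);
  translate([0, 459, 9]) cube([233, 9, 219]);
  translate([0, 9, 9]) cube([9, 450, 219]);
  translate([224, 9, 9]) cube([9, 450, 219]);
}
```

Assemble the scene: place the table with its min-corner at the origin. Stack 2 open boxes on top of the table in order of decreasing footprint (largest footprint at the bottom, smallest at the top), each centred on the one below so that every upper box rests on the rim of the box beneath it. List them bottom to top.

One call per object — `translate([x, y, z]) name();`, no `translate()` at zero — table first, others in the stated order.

table();
translate([751, 72, 690]) open_box();
translate([755, 75, 910]) open_box_2();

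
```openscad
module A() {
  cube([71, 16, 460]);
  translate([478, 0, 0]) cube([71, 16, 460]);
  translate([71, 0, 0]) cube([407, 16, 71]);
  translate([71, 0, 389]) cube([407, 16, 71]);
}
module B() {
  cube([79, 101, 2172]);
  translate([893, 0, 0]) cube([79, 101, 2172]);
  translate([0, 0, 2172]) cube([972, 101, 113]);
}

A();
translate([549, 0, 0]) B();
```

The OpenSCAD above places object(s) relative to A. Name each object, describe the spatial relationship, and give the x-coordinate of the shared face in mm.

The picture frame's +x face and the door frame's −x face are both at x = 549 mm.

A is a picture frame. B is a door frame. The door frame is against the picture frame's +x side, with their −y faces flush. The x-coordinate of the shared face is 549 mm.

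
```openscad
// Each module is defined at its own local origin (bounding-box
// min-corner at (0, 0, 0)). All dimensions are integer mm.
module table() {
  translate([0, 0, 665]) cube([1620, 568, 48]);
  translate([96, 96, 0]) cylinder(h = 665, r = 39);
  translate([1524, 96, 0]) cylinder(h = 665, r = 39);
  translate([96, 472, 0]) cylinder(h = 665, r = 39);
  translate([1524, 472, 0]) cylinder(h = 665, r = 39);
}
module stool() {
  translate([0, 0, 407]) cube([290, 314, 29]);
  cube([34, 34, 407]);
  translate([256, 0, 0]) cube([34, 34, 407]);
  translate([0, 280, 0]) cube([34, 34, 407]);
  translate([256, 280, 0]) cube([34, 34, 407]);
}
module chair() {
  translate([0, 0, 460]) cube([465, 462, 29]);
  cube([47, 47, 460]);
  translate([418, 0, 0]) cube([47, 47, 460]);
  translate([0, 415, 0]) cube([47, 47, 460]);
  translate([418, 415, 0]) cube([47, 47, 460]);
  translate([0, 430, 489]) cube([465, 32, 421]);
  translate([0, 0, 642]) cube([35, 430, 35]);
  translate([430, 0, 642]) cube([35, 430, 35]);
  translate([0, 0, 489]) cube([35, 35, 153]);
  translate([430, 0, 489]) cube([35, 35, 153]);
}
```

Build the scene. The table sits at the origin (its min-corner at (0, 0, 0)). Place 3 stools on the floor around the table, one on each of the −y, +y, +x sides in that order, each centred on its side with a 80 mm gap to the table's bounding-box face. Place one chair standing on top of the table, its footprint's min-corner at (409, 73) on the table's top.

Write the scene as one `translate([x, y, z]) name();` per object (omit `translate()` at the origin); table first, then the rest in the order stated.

table();
translate([665, -394, 0]) stool();
translate([665, 648, 0]) stool();
translate([1700, 127, 0]) stool();
translate([409, 73, 713]) chair();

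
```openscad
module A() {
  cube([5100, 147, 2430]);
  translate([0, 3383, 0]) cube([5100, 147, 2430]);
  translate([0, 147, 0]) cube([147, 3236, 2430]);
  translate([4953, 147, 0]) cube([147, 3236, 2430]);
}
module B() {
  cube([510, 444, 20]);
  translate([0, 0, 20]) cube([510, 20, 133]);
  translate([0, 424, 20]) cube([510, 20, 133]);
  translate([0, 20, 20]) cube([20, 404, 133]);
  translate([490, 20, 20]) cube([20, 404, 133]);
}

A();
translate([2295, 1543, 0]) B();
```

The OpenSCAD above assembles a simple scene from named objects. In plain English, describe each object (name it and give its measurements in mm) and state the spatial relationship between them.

A is a box-shaped house frame (walls only): outside footprint 5100×3530 mm, wall height 2430 mm, wall thickness 147 mm. The two y-facing walls run the full x-width; the two x-facing walls fit between the inner faces of the y-facing walls.

B is an open storage box with external size 510×444×153 mm and wall thickness 20 mm (the base is also 20 mm thick). The base covers the whole footprint; the four walls stand on the base, with the y-facing walls full-width and the x-facing walls fitting between their inner faces.

The open box sits inside the house frame, centred.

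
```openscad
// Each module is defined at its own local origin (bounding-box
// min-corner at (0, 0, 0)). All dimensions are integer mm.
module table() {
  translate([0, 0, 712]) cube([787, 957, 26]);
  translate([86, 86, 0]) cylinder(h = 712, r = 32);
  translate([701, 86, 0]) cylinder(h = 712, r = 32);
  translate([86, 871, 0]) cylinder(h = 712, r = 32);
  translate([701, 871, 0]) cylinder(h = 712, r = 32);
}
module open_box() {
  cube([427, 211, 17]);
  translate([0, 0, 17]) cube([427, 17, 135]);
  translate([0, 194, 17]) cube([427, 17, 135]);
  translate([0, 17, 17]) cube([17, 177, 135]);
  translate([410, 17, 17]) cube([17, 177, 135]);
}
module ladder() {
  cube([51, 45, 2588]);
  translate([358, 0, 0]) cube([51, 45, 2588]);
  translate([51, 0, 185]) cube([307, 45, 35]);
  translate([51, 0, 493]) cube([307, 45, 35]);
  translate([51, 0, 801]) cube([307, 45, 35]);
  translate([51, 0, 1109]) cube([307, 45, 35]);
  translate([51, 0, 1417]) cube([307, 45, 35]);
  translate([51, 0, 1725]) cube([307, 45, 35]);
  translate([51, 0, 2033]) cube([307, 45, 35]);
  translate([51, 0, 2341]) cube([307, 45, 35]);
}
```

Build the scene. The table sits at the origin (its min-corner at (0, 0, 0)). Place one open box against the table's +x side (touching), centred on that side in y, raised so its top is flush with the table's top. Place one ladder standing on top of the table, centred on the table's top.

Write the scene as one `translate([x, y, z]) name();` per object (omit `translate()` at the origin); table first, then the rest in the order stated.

table();
translate([787, 373, 586]) open_box();
translate([189, 456, 738]) ladder();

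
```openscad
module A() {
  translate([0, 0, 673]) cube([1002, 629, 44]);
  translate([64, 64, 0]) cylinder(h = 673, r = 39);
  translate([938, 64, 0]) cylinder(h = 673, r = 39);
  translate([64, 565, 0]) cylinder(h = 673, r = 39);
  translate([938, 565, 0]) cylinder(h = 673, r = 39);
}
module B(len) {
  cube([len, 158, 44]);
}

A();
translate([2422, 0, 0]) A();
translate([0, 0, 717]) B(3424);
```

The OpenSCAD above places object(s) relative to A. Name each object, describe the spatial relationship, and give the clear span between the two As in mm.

A is a table. B is a beam. A beam spans the tops of two tables. The clear span between the two tables is 1420 mm.

Second table starts at x = 2422; first ends at x = 1002; clear span = 2422 − 1002 = 1420 mm.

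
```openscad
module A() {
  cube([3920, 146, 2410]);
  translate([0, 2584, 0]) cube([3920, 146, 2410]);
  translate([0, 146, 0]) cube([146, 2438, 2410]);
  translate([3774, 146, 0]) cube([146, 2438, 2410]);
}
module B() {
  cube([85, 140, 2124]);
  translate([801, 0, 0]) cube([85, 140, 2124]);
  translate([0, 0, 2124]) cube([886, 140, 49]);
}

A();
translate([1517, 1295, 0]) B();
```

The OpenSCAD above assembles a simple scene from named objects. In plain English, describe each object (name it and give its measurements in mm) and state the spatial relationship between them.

A is the wall frame of a small rectangular building: four walls, each 2410 mm tall and 146 mm thick, enclosing a footprint 3920 mm (x) by 2730 mm (y) outside-to-outside, with no floor or roof. The front and back walls (the −y and +y sides) span the full width; the two side walls fit between them.

B is a door frame. The clear opening is 716 mm wide and 2124 mm high. Two 85 mm wide jambs, 140 mm deep, stand either side of the opening from the floor to the top of the opening. A 49 mm thick head sits across the top of both jambs, spanning the full outside width of the frame.

The door frame sits inside the house frame, centred.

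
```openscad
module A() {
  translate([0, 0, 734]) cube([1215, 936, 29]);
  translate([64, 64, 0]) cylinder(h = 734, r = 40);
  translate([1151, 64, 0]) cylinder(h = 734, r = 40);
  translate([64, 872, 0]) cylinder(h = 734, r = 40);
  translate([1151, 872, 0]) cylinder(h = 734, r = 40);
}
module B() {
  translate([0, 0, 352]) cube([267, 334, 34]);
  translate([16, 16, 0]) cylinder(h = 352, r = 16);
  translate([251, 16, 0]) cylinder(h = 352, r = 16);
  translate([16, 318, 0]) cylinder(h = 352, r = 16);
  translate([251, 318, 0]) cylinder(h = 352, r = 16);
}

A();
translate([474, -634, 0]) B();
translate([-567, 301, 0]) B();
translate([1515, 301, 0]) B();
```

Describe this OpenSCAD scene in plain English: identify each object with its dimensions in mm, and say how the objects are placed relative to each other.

A is a table with a 1215×936 mm rectangular top, 29 mm thick, top surface at z = 763 mm, supported by four round legs of 80 mm diameter, each leg's bounding box inset 24 mm from the nearest pair of top edges, running from the floor.

B is a simple wooden stool: a rectangular seat 267 mm (x) by 334 mm (y), 34 mm thick, top face at z = 386 mm, on four round legs, each 32 mm in diameter. The legs rest on z = 0, each leg's axis is inset half a diameter from the nearest pair of seat edges (so the leg's bounding box is flush with the corner).

Three stools sit around the table at the −y, −x, +x sides.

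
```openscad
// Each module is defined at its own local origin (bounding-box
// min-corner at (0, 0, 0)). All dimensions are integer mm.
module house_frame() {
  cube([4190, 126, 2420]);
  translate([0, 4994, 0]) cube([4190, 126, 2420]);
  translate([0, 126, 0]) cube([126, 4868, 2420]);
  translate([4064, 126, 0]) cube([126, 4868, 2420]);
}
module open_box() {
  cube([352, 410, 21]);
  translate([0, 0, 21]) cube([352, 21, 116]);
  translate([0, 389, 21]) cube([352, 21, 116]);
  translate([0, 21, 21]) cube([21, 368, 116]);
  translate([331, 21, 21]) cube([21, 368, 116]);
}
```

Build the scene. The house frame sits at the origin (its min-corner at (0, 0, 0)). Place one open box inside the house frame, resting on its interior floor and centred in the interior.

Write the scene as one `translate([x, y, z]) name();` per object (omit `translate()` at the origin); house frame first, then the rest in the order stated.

house_frame();
translate([1919, 2355, 0]) open_box();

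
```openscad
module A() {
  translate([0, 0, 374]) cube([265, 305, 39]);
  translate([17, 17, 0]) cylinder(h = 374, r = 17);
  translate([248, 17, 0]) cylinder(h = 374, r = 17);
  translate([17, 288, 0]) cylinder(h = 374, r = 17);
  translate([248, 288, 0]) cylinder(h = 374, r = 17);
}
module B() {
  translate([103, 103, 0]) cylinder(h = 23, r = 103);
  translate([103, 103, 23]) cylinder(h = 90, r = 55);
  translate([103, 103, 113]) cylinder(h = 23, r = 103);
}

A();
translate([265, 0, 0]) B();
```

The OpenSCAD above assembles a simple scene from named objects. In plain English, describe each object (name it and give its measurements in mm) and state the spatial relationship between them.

A is a four-legged stool. The seat is 265×305 mm, 39 mm thick, top at z = 413 mm. It stands on four round legs, each 34 mm in diameter, from z = 0 to the seat underside, each leg's axis is inset half a diameter from the nearest pair of seat edges (so the leg's bounding box is flush with the corner).

B is a spool: two coaxial disc flanges of radius 103 mm and thickness 23 mm, joined by a core cylinder of radius 55 mm and height 90 mm. The lower flange rests on z = 0 and the three cylinders share a vertical axis.

The spool is against the stool's +x side, with their −y faces flush.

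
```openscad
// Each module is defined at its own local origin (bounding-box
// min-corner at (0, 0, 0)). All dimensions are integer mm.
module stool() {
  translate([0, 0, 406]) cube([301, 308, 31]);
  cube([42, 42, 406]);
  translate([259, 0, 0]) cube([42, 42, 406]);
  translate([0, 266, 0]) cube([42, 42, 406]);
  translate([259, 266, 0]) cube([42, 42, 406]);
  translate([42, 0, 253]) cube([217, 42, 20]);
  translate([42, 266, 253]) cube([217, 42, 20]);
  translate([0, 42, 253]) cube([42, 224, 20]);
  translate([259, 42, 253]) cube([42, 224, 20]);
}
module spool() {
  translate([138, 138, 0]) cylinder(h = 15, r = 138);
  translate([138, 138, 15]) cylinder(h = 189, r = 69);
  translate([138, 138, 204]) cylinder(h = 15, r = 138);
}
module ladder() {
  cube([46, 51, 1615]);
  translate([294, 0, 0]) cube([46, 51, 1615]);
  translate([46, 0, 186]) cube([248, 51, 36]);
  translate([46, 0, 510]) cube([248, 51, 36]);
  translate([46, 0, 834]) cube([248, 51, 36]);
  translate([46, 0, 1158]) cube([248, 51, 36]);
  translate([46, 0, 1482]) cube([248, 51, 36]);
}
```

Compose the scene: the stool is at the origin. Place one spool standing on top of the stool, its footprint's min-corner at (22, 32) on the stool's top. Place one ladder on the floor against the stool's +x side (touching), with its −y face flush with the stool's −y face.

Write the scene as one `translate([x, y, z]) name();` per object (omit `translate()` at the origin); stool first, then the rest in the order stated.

stool();
translate([22, 32, 437]) spool();
translate([301, 0, 0]) ladder();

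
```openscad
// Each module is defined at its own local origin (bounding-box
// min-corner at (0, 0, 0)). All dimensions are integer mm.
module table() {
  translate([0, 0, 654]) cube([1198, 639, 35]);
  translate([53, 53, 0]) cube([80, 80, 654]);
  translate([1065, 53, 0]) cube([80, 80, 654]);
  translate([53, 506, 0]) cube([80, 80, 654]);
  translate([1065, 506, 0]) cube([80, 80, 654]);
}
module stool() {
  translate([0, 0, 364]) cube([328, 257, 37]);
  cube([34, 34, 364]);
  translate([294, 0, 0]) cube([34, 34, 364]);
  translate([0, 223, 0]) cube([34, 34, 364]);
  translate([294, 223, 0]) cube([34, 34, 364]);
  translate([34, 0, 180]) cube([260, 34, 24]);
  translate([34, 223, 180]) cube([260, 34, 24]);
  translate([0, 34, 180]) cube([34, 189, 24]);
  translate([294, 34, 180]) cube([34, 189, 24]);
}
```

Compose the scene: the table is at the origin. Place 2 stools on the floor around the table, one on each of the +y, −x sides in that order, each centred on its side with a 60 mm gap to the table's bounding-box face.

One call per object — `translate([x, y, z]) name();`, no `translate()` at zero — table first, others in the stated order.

table();
translate([435, 699, 0]) stool();
translate([-388, 191, 0]) stool();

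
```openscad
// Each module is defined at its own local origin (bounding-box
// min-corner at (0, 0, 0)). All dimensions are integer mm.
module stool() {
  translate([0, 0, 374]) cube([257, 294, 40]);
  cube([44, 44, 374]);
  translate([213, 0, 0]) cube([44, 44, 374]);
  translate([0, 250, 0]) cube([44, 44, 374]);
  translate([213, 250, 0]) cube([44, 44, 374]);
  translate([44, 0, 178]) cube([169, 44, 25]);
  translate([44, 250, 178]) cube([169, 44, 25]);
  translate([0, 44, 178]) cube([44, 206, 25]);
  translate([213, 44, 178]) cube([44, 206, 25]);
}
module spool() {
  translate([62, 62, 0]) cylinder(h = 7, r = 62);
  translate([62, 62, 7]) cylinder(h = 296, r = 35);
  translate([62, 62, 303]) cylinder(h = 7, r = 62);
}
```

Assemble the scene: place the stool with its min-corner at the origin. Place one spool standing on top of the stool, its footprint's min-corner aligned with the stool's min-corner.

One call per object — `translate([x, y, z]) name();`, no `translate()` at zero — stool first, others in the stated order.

stool();
translate([0, 0, 414]) spool();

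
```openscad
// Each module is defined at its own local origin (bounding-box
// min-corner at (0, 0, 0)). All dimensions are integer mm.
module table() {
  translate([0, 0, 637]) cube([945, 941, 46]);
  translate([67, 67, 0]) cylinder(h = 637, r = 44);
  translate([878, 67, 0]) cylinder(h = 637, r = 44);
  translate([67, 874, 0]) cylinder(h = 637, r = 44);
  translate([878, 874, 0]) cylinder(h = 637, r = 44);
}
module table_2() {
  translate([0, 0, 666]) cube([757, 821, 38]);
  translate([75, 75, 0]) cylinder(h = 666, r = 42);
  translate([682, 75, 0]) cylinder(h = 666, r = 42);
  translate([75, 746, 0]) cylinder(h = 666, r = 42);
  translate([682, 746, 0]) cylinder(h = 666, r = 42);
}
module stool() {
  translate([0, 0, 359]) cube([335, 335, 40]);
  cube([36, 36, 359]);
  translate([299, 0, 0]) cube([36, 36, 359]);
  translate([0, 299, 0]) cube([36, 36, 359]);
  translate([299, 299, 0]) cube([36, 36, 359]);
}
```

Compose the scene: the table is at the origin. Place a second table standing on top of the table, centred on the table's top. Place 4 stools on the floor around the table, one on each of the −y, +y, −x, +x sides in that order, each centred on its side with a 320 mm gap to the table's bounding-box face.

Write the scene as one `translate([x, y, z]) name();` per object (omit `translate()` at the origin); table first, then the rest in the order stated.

table();
translate([94, 60, 683]) table_2();
translate([305, -655, 0]) stool();
translate([305, 1261, 0]) stool();
translate([-655, 303, 0]) stool();
translate([1265, 303, 0]) stool();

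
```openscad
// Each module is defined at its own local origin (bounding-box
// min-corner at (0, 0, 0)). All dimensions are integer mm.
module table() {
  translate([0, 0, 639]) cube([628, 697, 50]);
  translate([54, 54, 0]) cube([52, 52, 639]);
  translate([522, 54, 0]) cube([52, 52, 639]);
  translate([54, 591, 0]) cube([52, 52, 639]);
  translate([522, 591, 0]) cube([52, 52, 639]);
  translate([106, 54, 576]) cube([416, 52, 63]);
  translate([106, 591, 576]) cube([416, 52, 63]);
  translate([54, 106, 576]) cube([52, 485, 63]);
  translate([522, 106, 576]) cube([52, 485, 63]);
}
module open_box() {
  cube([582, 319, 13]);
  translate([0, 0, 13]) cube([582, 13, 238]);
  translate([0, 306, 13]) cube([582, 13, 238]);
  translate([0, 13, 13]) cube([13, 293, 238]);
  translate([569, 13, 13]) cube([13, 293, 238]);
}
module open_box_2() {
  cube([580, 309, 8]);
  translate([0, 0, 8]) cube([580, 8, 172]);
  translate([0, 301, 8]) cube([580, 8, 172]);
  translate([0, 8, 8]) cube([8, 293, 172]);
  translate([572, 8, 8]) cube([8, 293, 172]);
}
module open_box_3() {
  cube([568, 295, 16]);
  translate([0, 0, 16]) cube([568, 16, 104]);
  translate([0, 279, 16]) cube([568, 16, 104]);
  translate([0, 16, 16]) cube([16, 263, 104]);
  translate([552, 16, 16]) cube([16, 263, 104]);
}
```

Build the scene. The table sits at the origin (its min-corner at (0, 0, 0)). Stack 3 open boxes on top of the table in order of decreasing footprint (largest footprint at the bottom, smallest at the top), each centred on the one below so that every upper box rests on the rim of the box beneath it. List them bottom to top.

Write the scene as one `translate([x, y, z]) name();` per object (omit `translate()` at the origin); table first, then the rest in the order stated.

table();
translate([23, 189, 689]) open_box();
translate([24, 194, 940]) open_box_2();
translate([30, 201, 1120]) open_box_3();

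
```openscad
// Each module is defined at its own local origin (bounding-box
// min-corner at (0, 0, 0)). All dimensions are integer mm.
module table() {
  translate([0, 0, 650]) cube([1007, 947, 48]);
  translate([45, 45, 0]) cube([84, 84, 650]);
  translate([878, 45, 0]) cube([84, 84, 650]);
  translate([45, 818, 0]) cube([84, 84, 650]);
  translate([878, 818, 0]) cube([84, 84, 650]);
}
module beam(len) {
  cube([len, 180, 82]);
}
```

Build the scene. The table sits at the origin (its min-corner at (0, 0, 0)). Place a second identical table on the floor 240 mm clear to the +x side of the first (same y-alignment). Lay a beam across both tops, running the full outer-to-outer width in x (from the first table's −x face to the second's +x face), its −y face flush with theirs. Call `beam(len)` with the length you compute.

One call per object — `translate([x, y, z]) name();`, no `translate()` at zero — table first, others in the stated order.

table();
translate([1247, 0, 0]) table();
translate([0, 0, 698]) beam(2254);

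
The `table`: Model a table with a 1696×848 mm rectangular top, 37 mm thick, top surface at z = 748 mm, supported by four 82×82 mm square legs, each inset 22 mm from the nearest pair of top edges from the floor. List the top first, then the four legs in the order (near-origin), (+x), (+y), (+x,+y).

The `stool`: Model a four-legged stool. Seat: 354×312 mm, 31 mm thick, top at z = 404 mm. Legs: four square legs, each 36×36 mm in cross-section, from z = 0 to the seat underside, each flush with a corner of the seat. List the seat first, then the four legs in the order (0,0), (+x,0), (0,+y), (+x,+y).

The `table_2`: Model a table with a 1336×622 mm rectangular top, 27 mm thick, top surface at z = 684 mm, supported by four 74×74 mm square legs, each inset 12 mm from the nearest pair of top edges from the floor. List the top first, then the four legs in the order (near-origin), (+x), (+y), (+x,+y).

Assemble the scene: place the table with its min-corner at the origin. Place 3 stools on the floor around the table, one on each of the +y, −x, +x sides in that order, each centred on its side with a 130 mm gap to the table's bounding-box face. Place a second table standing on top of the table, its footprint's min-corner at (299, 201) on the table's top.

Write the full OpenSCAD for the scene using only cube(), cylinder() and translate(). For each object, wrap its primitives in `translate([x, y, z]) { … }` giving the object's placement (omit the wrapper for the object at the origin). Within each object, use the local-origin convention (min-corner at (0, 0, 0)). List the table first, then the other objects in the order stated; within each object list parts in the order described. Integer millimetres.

translate([0, 0, 711]) cube([1696, 848, 37]);
translate([22, 22, 0]) cube([82, 82, 711]);
translate([1592, 22, 0]) cube([82, 82, 711]);
translate([22, 744, 0]) cube([82, 82, 711]);
translate([1592, 744, 0]) cube([82, 82, 711]);
translate([671, 978, 0]) {
  translate([0, 0, 373]) cube([354, 312, 31]);
  cube([36, 36, 373]);
  translate([318, 0, 0]) cube([36, 36, 373]);
  translate([0, 276, 0]) cube([36, 36, 373]);
  translate([318, 276, 0]) cube([36, 36, 373]);
}
translate([-484, 268, 0]) {
  translate([0, 0, 373]) cube([354, 312, 31]);
  cube([36, 36, 373]);
  translate([318, 0, 0]) cube([36, 36, 373]);
  translate([0, 276, 0]) cube([36, 36, 373]);
  translate([318, 276, 0]) cube([36, 36, 373]);
}
translate([1826, 268, 0]) {
  translate([0, 0, 373]) cube([354, 312, 31]);
  cube([36, 36, 373]);
  translate([318, 0, 0]) cube([36, 36, 373]);
  translate([0, 276, 0]) cube([36, 36, 373]);
  translate([318, 276, 0]) cube([36, 36, 373]);
}
translate([299, 201, 748]) {
  translate([0, 0, 657]) cube([1336, 622, 27]);
  translate([12, 12, 0]) cube([74, 74, 657]);
  translate([1250, 12, 0]) cube([74, 74, 657]);
  translate([12, 536, 0]) cube([74, 74, 657]);
  translate([1250, 536, 0]) cube([74, 74, 657]);
}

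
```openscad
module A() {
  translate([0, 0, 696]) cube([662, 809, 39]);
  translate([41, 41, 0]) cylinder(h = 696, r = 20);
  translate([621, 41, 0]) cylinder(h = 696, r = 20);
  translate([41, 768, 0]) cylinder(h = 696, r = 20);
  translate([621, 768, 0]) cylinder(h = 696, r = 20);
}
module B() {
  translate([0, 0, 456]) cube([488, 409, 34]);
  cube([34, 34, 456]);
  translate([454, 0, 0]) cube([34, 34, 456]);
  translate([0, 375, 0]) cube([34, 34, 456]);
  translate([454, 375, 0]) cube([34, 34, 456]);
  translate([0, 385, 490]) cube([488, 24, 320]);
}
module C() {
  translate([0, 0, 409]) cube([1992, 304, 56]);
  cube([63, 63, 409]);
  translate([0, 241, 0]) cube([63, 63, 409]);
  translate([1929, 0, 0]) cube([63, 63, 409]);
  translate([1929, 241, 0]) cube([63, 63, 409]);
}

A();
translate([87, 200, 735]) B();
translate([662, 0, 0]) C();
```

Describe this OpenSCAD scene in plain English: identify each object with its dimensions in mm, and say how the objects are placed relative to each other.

A is a rectangular dining table. The top is 662×809×39 mm with its upper surface at z = 735 mm. It stands on four round legs of 40 mm diameter, each leg's bounding box inset 21 mm from the nearest pair of top edges, running from the floor to the underside of the top.

B is a chair. The seat is a 488×409×34 mm slab with its top at z = 490 mm, on four 34×34 mm corner legs (flush with the seat edges, standing on z = 0). A flat backrest 24 mm thick, 320 mm tall, spans the full seat width and rises from the seat top along its +y edge, rear face flush with the rear of the seat.

C is a long wooden bench with a 1992 mm (x) × 304 mm (y) seat, 56 mm thick, its top surface 465 mm above the floor. Four 63 mm square legs at the seat corners, flush with the edges, run from z = 0 to the seat underside.

The chair is on top of the table, centred. The bench is against the table's +x side, with their −y faces flush.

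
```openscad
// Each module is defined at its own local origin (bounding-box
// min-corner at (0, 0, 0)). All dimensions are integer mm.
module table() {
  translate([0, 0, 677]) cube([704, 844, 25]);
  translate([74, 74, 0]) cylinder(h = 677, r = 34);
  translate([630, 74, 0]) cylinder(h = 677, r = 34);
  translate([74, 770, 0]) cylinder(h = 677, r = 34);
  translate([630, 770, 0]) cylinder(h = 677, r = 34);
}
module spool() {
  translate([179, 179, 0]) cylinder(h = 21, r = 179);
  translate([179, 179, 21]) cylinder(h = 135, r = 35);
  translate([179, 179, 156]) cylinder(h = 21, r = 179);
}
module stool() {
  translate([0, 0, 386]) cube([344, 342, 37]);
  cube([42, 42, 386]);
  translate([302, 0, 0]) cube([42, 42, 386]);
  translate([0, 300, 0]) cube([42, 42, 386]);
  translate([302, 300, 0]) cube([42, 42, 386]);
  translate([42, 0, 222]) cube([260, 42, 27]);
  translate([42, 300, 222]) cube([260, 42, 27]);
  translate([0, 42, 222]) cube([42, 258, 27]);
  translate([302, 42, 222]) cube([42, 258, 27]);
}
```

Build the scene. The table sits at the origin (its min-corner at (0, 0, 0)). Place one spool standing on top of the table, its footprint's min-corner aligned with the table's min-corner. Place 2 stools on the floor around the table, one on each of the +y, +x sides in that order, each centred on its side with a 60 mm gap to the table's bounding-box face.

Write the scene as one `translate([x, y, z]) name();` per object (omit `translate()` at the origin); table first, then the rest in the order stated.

table();
translate([0, 0, 702]) spool();
translate([180, 904, 0]) stool();
translate([764, 251, 0]) stool();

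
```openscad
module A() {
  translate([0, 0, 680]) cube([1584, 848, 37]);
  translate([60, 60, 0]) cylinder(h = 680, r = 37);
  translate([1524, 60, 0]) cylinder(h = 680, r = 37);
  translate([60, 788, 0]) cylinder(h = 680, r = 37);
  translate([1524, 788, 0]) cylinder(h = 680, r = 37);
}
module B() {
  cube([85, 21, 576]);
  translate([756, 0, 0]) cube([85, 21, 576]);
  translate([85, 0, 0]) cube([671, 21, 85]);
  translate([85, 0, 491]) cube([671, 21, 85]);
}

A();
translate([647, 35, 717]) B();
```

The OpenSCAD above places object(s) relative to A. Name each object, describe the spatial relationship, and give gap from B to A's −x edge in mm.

A is a table. B is a picture frame. The picture frame is on top of the table. The gap from the picture frame to the table's −x edge is 647 mm.

The picture frame's min-x is at 647; the table's min-x is 0; gap = 647 mm.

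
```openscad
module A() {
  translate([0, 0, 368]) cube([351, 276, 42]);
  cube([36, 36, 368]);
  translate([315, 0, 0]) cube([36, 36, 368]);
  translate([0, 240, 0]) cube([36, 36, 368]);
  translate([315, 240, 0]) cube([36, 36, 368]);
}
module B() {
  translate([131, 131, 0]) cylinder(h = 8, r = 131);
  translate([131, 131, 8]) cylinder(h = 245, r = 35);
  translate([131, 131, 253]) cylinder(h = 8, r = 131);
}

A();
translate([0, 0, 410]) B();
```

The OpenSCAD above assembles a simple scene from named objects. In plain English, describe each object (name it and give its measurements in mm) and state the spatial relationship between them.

A is a four-legged stool. The seat is a 351×276×42 mm slab whose top surface is at z = 410 mm; four square legs, each 36×36 mm in cross-section, run from the floor (z = 0) to the underside of the seat, each flush with a corner of the seat.

B is a spool: two coaxial disc flanges of radius 131 mm and thickness 8 mm, joined by a core cylinder of radius 35 mm and height 245 mm. The lower flange rests on z = 0 and the three cylinders share a vertical axis.

The spool is on top of the stool.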